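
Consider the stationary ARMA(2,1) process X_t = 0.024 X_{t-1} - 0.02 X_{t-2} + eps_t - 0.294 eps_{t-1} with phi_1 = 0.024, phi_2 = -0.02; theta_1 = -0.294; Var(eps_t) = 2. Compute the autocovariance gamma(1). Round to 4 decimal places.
\gamma(1) = -0.5259

Multiply the model equation by X_{t-k} and take expectations. With theta_0 = psi_0 = 1 and psi_j the MA(infinity) weights, this gives
  gamma(k) - sum_i phi_i gamma(k-i) = c_k,
  c_k = sigma^2 * sum_{j=k..q} theta_j psi_{j-k}   (c_k = 0 for k > q),
using gamma(-m) = gamma(m).
psi-weights needed (psi_j = theta_j + sum_i phi_i psi_{j-i}):
  psi_1 = theta_1 + phi_1 = -0.294 + (0.024) = -0.27
Right-hand sides:
  c_0 = sigma^2 (1 + theta_1 psi_1) = 2 * (1 + (-0.294)(-0.27)) = 2 * 1.07938 = 2.15876
  c_1 = sigma^2 theta_1 = 2 * (-0.294) = -0.588
  c_2 = 0
Equations for k = 0, 1, 2 (AR order 2, c_2 = 0):
  (E0) gamma(0) = phi_1 gamma(1) + phi_2 gamma(2) + c_0
  (E1) gamma(1) = phi_1 gamma(0) + phi_2 gamma(1) + c_1
  (E2) gamma(2) = phi_1 gamma(1) + phi_2 gamma(0)
From (E1): gamma(1) = A gamma(0) + B with
  A = phi_1 / (1 - phi_2) = 0.024 / 1.02 = 0.023529,   B = c_1 / (1 - phi_2) = -0.588 / 1.02 = -0.576471.
Insert (E2) into (E0): gamma(0) (1 - phi_2^2) = phi_1 (1 + phi_2) gamma(1) + c_0.
  phi_1 (1 + phi_2) = (0.024)(0.98) = 0.02352,   1 - phi_2^2 = 0.9996.
Replace gamma(1) by A gamma(0) + B and collect gamma(0):
  gamma(0) [0.9996 - (0.02352)(0.023529)] = (0.02352)(-0.576471) + 2.15876
  gamma(0) * 0.999047 = 2.145201
  gamma(0) = 2.145201 / 0.999047 = 2.147249.
  gamma(1) = A gamma(0) + B = (0.023529)(2.147249) + (-0.576471) = -0.525947.
Therefore gamma(1) = -0.5259 (to 4 decimal places).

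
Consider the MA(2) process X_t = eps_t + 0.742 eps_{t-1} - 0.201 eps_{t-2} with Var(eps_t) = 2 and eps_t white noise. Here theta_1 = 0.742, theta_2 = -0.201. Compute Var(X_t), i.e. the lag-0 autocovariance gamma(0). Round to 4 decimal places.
\gamma(0) = 3.1819

For an MA(q) process X_t = eps_t + sum_i theta_i eps_{t-i} with
Var(eps_t) = sigma^2, the variance is
  gamma(0) = sigma^2 * (1 + sum_i theta_i^2).
  sum_i theta_i^2 = (0.742)^2 + (-0.201)^2 = 0.550564 + 0.040401 = 0.590965.
  gamma(0) = 2 * (1 + 0.590965) = 2 * 1.590965 = 3.18193, which rounds to 3.1819.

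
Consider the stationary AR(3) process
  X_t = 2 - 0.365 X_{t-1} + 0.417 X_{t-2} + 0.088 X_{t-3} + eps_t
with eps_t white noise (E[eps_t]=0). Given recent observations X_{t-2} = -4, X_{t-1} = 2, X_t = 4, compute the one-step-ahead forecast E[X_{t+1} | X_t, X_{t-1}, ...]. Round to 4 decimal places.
E[X_{t+1} \mid \mathcal F_t] = 1.0220

For an AR(p) model X_t = c + sum_i phi_i X_{t-i} + eps_t, the
one-step-ahead conditional mean is
  E[X_{t+1} | X_t, ...] = c + sum_i phi_i X_{t+1-i}.
Substitute known values:
  E[X_{t+1} | ...] = 2 + (-0.365) * (4) + (0.417) * (2) + (0.088) * (-4)
                   = 1.0220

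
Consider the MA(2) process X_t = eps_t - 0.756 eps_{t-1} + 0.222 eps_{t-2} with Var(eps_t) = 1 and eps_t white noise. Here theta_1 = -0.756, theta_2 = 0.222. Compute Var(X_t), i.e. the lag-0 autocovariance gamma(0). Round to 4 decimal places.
\gamma(0) = 1.6208

For an MA(q) process X_t = eps_t + sum_i theta_i eps_{t-i} with
Var(eps_t) = sigma^2, the variance is
  gamma(0) = sigma^2 * (1 + sum_i theta_i^2).
  sum_i theta_i^2 = (-0.756)^2 + (0.222)^2 = 0.571536 + 0.049284 = 0.62082.
  gamma(0) = 1 * (1 + 0.62082) = 1 * 1.62082 = 1.62082, which rounds to 1.6208.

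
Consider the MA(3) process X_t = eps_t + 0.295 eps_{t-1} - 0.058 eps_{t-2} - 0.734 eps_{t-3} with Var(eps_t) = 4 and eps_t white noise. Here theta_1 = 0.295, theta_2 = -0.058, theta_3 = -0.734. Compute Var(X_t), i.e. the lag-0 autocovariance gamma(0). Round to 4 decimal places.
\gamma(0) = 6.5166

For an MA(q) process X_t = eps_t + sum_i theta_i eps_{t-i} with
Var(eps_t) = sigma^2, the variance is
  gamma(0) = sigma^2 * (1 + sum_i theta_i^2).
  sum_i theta_i^2 = (0.295)^2 + (-0.058)^2 + (-0.734)^2 = 0.087025 + 0.003364 + 0.538756 = 0.629145.
  gamma(0) = 4 * (1 + 0.629145) = 4 * 1.629145 = 6.51658, which rounds to 6.5166.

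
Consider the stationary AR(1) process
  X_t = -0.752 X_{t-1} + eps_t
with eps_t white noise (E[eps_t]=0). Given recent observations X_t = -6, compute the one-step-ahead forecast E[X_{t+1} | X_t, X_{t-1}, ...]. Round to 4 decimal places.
E[X_{t+1} \mid \mathcal F_t] = 4.5120

For an AR(p) model X_t = c + sum_i phi_i X_{t-i} + eps_t, the
one-step-ahead conditional mean is
  E[X_{t+1} | X_t, ...] = c + sum_i phi_i X_{t+1-i}.
Substitute known values:
  E[X_{t+1} | ...] = (-0.752) * (-6)
                   = 4.5120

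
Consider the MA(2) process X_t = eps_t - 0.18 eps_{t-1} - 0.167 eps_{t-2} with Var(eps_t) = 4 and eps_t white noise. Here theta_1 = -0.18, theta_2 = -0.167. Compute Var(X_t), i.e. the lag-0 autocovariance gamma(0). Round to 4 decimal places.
\gamma(0) = 4.2412

For an MA(q) process X_t = eps_t + sum_i theta_i eps_{t-i} with
Var(eps_t) = sigma^2, the variance is
  gamma(0) = sigma^2 * (1 + sum_i theta_i^2).
  sum_i theta_i^2 = (-0.18)^2 + (-0.167)^2 = 0.0324 + 0.027889 = 0.060289.
  gamma(0) = 4 * (1 + 0.060289) = 4 * 1.060289 = 4.241156, which rounds to 4.2412.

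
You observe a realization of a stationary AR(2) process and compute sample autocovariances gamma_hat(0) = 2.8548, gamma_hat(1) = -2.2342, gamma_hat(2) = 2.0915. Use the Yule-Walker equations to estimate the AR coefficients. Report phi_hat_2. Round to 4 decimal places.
\hat\phi_{2} = 0.3100

The Yule-Walker equations for an AR(p) process read, in matrix form,
  Gamma_p phi = r_p,   with   (Gamma_p)_{ij} = gamma(|i - j|),
                       (r_p)_i = gamma(i),   i,j = 1..p.
Substitute the sample gammas (Toeplitz matrix and right-hand side of size 2):
  Gamma_p = [[2.8548, -2.2342], [-2.2342, 2.8548]]
  r_p     = [-2.2342, 2.0915]
Written out:
  2.8548 phi_1 - 2.2342 phi_2 = -2.2342
  -2.2342 phi_1 + 2.8548 phi_2 = 2.0915
Solve by Cramer's rule:
  det = gamma(0)^2 - gamma(1)^2 = (2.8548)^2 - (-2.2342)^2 = 8.14988304 - 4.99164964 = 3.1582334
  phi_hat_1 = [gamma(1) gamma(0) - gamma(1) gamma(2)] / det = [(-2.2342)(2.8548) - (-2.2342)(2.0915)] / 3.1582334 = -1.70536486 / 3.1582334 = -0.54
  phi_hat_2 = [gamma(0) gamma(2) - gamma(1)^2] / det = [(2.8548)(2.0915) - (-2.2342)^2] / 3.1582334 = 0.97916456 / 3.1582334 = 0.31
So phi_hat = [-0.5400, 0.3100].
Therefore phi_hat_2 = 0.3100.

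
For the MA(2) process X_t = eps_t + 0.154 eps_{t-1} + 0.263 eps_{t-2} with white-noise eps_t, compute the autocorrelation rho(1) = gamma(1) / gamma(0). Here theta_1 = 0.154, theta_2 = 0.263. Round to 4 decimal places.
\rho(1) = 0.1780

For an MA(q) process with theta_0 = 1, the autocovariance is
  gamma(k) = sigma^2 * sum_{i=0..q-k} theta_i * theta_{i+k},
and rho(k) = gamma(k) / gamma(0). Sigma^2 cancels.
  numerator   = (1)*(0.154) + (0.154)*(0.263) = 0.194502.
  denominator = (1)^2 + (0.154)^2 + (0.263)^2 = 1.092885.
  rho(1) = 0.194502 / 1.092885 = 0.1780.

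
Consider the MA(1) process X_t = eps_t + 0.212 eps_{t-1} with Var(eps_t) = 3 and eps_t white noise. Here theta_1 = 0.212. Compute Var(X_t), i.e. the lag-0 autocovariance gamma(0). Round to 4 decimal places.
\gamma(0) = 3.1348

For an MA(q) process X_t = eps_t + sum_i theta_i eps_{t-i} with
Var(eps_t) = sigma^2, the variance is
  gamma(0) = sigma^2 * (1 + sum_i theta_i^2).
  sum_i theta_i^2 = (0.212)^2 = 0.044944.
  gamma(0) = 3 * (1 + 0.044944) = 3 * 1.044944 = 3.134832, which rounds to 3.1348.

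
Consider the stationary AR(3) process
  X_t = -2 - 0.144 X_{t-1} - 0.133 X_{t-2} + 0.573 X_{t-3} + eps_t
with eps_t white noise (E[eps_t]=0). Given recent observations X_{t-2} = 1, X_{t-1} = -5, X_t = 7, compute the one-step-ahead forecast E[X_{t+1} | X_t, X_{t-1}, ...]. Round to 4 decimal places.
E[X_{t+1} \mid \mathcal F_t] = -1.7700

For an AR(p) model X_t = c + sum_i phi_i X_{t-i} + eps_t, the
one-step-ahead conditional mean is
  E[X_{t+1} | X_t, ...] = c + sum_i phi_i X_{t+1-i}.
Substitute known values:
  E[X_{t+1} | ...] = -2 + (-0.144) * (7) + (-0.133) * (-5) + (0.573) * (1)
                   = -1.7700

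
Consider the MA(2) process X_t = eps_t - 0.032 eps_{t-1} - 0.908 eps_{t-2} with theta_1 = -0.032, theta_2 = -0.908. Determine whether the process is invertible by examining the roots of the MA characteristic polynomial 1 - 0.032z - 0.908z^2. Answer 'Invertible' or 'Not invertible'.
\text{Invertible}

The MA(q) characteristic polynomial is P(z) = 1 - 0.032z - 0.908z^2.
Invertibility requires all roots to lie outside the unit circle, i.e. |z| > 1 for every root.
Set 1 + (-0.032) z + (-0.908) z^2 = 0, i.e. a z^2 + b z + c = 0 with a = -0.908, b = -0.032, c = 1.
Discriminant D = b^2 - 4ac = (-0.032)^2 - 4*(-0.908)*1 = 0.001024 - (-3.632) = 3.633024.
D >= 0, so the roots are real: z = (-b +/- sqrt(D)) / (2a) = (0.032 +/- 1.906049) / (-1.816).
  z_1 = (0.032 + 1.906049) / (-1.816) = -1.0672,   |z_1| = 1.0672.
  z_2 = (0.032 - 1.906049) / (-1.816) = 1.032,   |z_2| = 1.032.
Moduli of all roots: 1.0672, 1.0320.
All moduli strictly greater than 1? Yes.
Verdict: Invertible.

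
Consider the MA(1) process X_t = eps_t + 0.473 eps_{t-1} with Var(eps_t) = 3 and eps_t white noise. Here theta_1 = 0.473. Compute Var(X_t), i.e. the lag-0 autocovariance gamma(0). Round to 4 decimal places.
\gamma(0) = 3.6712

For an MA(q) process X_t = eps_t + sum_i theta_i eps_{t-i} with
Var(eps_t) = sigma^2, the variance is
  gamma(0) = sigma^2 * (1 + sum_i theta_i^2).
  sum_i theta_i^2 = (0.473)^2 = 0.223729.
  gamma(0) = 3 * (1 + 0.223729) = 3 * 1.223729 = 3.671187, which rounds to 3.6712.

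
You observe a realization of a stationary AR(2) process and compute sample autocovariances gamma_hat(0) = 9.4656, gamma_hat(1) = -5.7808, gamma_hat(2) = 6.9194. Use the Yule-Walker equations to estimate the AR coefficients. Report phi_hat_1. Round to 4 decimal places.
\hat\phi_{1} = -0.2620

The Yule-Walker equations for an AR(p) process read, in matrix form,
  Gamma_p phi = r_p,   with   (Gamma_p)_{ij} = gamma(|i - j|),
                       (r_p)_i = gamma(i),   i,j = 1..p.
Substitute the sample gammas (Toeplitz matrix and right-hand side of size 2):
  Gamma_p = [[9.4656, -5.7808], [-5.7808, 9.4656]]
  r_p     = [-5.7808, 6.9194]
Written out:
  9.4656 phi_1 - 5.7808 phi_2 = -5.7808
  -5.7808 phi_1 + 9.4656 phi_2 = 6.9194
Solve by Cramer's rule:
  det = gamma(0)^2 - gamma(1)^2 = (9.4656)^2 - (-5.7808)^2 = 89.59758336 - 33.41764864 = 56.17993472
  phi_hat_1 = [gamma(1) gamma(0) - gamma(1) gamma(2)] / det = [(-5.7808)(9.4656) - (-5.7808)(6.9194)] / 56.17993472 = -14.71907296 / 56.17993472 = -0.262
  phi_hat_2 = [gamma(0) gamma(2) - gamma(1)^2] / det = [(9.4656)(6.9194) - (-5.7808)^2] / 56.17993472 = 32.078624 / 56.17993472 = 0.571
So phi_hat = [-0.2620, 0.5710].
Therefore phi_hat_1 = -0.2620.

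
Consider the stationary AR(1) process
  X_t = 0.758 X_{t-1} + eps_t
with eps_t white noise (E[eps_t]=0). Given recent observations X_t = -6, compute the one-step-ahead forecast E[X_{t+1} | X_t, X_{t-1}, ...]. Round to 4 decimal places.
E[X_{t+1} \mid \mathcal F_t] = -4.5480

For an AR(p) model X_t = c + sum_i phi_i X_{t-i} + eps_t, the
one-step-ahead conditional mean is
  E[X_{t+1} | X_t, ...] = c + sum_i phi_i X_{t+1-i}.
Substitute known values:
  E[X_{t+1} | ...] = (0.758) * (-6)
                   = -4.5480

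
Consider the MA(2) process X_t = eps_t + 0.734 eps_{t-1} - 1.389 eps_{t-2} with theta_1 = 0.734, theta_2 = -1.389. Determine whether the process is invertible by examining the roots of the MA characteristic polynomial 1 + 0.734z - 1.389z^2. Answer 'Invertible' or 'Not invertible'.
\text{Not invertible}

The MA(q) characteristic polynomial is P(z) = 1 + 0.734z - 1.389z^2.
Invertibility requires all roots to lie outside the unit circle, i.e. |z| > 1 for every root.
Set 1 + (0.734) z + (-1.389) z^2 = 0, i.e. a z^2 + b z + c = 0 with a = -1.389, b = 0.734, c = 1.
Discriminant D = b^2 - 4ac = (0.734)^2 - 4*(-1.389)*1 = 0.538756 - (-5.556) = 6.094756.
D >= 0, so the roots are real: z = (-b +/- sqrt(D)) / (2a) = (-0.734 +/- 2.468756) / (-2.778).
  z_1 = (-0.734 + 2.468756) / (-2.778) = -0.6245,   |z_1| = 0.6245.
  z_2 = (-0.734 - 2.468756) / (-2.778) = 1.1529,   |z_2| = 1.1529.
Moduli of all roots: 0.6245, 1.1529.
All moduli strictly greater than 1? No.
Verdict: Not invertible.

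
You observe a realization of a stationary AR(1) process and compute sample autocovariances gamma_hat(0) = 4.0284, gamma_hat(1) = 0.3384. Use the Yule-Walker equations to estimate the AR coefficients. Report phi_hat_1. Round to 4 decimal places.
\hat\phi_{1} = 0.0840

The Yule-Walker equations for an AR(p) process read, in matrix form,
  Gamma_p phi = r_p,   with   (Gamma_p)_{ij} = gamma(|i - j|),
                       (r_p)_i = gamma(i),   i,j = 1..p.
Substitute the sample gammas (Toeplitz matrix and right-hand side of size 1):
  Gamma_p = [[4.0284]]
  r_p     = [0.3384]
With p = 1 this is the single equation gamma(0) phi_1 = gamma(1):
  phi_hat_1 = gamma(1) / gamma(0) = 0.3384 / 4.0284 = 0.0840.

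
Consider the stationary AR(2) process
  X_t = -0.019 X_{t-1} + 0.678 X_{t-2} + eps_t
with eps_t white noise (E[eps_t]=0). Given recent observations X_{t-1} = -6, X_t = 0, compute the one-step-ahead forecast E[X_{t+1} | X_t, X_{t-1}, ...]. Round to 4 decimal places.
E[X_{t+1} \mid \mathcal F_t] = -4.0680

For an AR(p) model X_t = c + sum_i phi_i X_{t-i} + eps_t, the
one-step-ahead conditional mean is
  E[X_{t+1} | X_t, ...] = c + sum_i phi_i X_{t+1-i}.
Substitute known values:
  E[X_{t+1} | ...] = (-0.019) * (0) + (0.678) * (-6)
                   = -4.0680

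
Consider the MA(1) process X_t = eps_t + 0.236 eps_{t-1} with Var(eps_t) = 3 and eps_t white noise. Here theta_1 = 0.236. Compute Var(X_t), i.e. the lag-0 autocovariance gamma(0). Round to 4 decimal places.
\gamma(0) = 3.1671

For an MA(q) process X_t = eps_t + sum_i theta_i eps_{t-i} with
Var(eps_t) = sigma^2, the variance is
  gamma(0) = sigma^2 * (1 + sum_i theta_i^2).
  sum_i theta_i^2 = (0.236)^2 = 0.055696.
  gamma(0) = 3 * (1 + 0.055696) = 3 * 1.055696 = 3.167088, which rounds to 3.1671.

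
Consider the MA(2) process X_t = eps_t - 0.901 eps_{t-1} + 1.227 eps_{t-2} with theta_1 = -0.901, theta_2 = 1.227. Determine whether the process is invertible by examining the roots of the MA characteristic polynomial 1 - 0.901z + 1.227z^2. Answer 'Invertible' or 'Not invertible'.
\text{Not invertible}

The MA(q) characteristic polynomial is P(z) = 1 - 0.901z + 1.227z^2.
Invertibility requires all roots to lie outside the unit circle, i.e. |z| > 1 for every root.
Set 1 + (-0.901) z + (1.227) z^2 = 0, i.e. a z^2 + b z + c = 0 with a = 1.227, b = -0.901, c = 1.
Discriminant D = b^2 - 4ac = (-0.901)^2 - 4*(1.227)*1 = 0.811801 - (4.908) = -4.096199.
D < 0, so the roots are the complex-conjugate pair z = (-b +/- i sqrt(-D)) / (2a) = 0.3672 +/- 0.8247i.
For a conjugate pair |z|^2 = z * conj(z) = (product of roots) = c/a = 1/(1.227) = 0.814996, so |z| = sqrt(0.814996) = 0.9028 for both roots.
Moduli of all roots: 0.9028, 0.9028.
All moduli strictly greater than 1? No.
Verdict: Not invertible.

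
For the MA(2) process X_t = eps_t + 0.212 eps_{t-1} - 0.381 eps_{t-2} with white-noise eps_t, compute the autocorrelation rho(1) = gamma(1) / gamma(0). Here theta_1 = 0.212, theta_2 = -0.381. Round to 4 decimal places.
\rho(1) = 0.1103

For an MA(q) process with theta_0 = 1, the autocovariance is
  gamma(k) = sigma^2 * sum_{i=0..q-k} theta_i * theta_{i+k},
and rho(k) = gamma(k) / gamma(0). Sigma^2 cancels.
  numerator   = (1)*(0.212) + (0.212)*(-0.381) = 0.131228.
  denominator = (1)^2 + (0.212)^2 + (-0.381)^2 = 1.190105.
  rho(1) = 0.131228 / 1.190105 = 0.1103.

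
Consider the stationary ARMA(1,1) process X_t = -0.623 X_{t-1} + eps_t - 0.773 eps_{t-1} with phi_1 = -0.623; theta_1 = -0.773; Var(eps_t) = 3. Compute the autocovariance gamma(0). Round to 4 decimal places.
\gamma(0) = 12.5550

Multiply the model equation by X_{t-k} and take expectations. With theta_0 = psi_0 = 1 and psi_j the MA(infinity) weights, this gives
  gamma(k) - sum_i phi_i gamma(k-i) = c_k,
  c_k = sigma^2 * sum_{j=k..q} theta_j psi_{j-k}   (c_k = 0 for k > q),
using gamma(-m) = gamma(m).
psi-weights needed (psi_j = theta_j + sum_i phi_i psi_{j-i}):
  psi_1 = theta_1 + phi_1 = -0.773 + (-0.623) = -1.396
Right-hand sides:
  c_0 = sigma^2 (1 + theta_1 psi_1) = 3 * (1 + (-0.773)(-1.396)) = 3 * 2.079108 = 6.237324
  c_1 = sigma^2 theta_1 = 3 * (-0.773) = -2.319
  c_2 = 0
Equations for k = 0 and k = 1 (AR order 1):
  gamma(0) = phi_1 gamma(1) + c_0
  gamma(1) = phi_1 gamma(0) + c_1
Substituting the second into the first: gamma(0) (1 - phi_1^2) = c_0 + phi_1 c_1, so
  gamma(0) = (c_0 + phi_1 c_1) / (1 - phi_1^2) = (6.237324 + (-0.623)(-2.319)) / (1 - (-0.623)^2) = 7.682061 / 0.611871 = 12.555034.
Therefore gamma(0) = 12.5550 (to 4 decimal places).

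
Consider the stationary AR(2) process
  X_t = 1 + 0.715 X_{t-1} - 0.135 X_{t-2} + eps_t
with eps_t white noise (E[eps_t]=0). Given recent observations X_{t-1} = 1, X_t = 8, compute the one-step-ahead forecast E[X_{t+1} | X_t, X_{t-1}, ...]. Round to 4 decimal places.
E[X_{t+1} \mid \mathcal F_t] = 6.5850

For an AR(p) model X_t = c + sum_i phi_i X_{t-i} + eps_t, the
one-step-ahead conditional mean is
  E[X_{t+1} | X_t, ...] = c + sum_i phi_i X_{t+1-i}.
Substitute known values:
  E[X_{t+1} | ...] = 1 + (0.715) * (8) + (-0.135) * (1)
                   = 6.5850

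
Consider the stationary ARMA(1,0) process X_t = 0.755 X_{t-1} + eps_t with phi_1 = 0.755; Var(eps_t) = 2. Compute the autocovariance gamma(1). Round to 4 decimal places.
\gamma(1) = 3.5118

Multiply the model equation by X_{t-k} and take expectations. With theta_0 = psi_0 = 1 and psi_j the MA(infinity) weights, this gives
  gamma(k) - sum_i phi_i gamma(k-i) = c_k,
  c_k = sigma^2 * sum_{j=k..q} theta_j psi_{j-k}   (c_k = 0 for k > q),
using gamma(-m) = gamma(m).
Pure AR (q = 0): c_0 = sigma^2 = 2, c_k = 0 for k >= 1.
Equations for k = 0 and k = 1 (AR order 1):
  gamma(0) = phi_1 gamma(1) + c_0
  gamma(1) = phi_1 gamma(0) + c_1
Substituting the second into the first: gamma(0) (1 - phi_1^2) = c_0 + phi_1 c_1, so
  gamma(0) = c_0 / (1 - phi_1^2) = 2 / (1 - (0.755)^2) = 2 / 0.429975 = 4.651433.
  gamma(1) = phi_1 gamma(0) = (0.755)(4.651433) = 3.511832.
Therefore gamma(1) = 3.5118 (to 4 decimal places).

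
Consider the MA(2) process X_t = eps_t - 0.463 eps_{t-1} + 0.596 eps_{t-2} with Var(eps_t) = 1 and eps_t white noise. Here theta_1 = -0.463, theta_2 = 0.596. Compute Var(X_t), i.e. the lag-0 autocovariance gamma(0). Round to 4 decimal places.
\gamma(0) = 1.5696

For an MA(q) process X_t = eps_t + sum_i theta_i eps_{t-i} with
Var(eps_t) = sigma^2, the variance is
  gamma(0) = sigma^2 * (1 + sum_i theta_i^2).
  sum_i theta_i^2 = (-0.463)^2 + (0.596)^2 = 0.214369 + 0.355216 = 0.569585.
  gamma(0) = 1 * (1 + 0.569585) = 1 * 1.569585 = 1.569585, which rounds to 1.5696.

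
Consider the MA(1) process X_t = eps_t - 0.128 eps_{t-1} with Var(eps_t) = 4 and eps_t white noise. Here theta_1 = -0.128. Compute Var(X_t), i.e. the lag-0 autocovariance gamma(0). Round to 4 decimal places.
\gamma(0) = 4.0655

For an MA(q) process X_t = eps_t + sum_i theta_i eps_{t-i} with
Var(eps_t) = sigma^2, the variance is
  gamma(0) = sigma^2 * (1 + sum_i theta_i^2).
  sum_i theta_i^2 = (-0.128)^2 = 0.016384.
  gamma(0) = 4 * (1 + 0.016384) = 4 * 1.016384 = 4.065536, which rounds to 4.0655.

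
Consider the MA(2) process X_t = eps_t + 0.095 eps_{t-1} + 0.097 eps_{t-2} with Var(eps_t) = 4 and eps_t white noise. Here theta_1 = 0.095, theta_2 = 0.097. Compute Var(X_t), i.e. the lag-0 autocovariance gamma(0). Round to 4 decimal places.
\gamma(0) = 4.0737

For an MA(q) process X_t = eps_t + sum_i theta_i eps_{t-i} with
Var(eps_t) = sigma^2, the variance is
  gamma(0) = sigma^2 * (1 + sum_i theta_i^2).
  sum_i theta_i^2 = (0.095)^2 + (0.097)^2 = 0.009025 + 0.009409 = 0.018434.
  gamma(0) = 4 * (1 + 0.018434) = 4 * 1.018434 = 4.073736, which rounds to 4.0737.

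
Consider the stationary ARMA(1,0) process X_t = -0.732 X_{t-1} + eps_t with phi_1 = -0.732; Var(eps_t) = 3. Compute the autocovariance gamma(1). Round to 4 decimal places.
\gamma(1) = -4.7310

Multiply the model equation by X_{t-k} and take expectations. With theta_0 = psi_0 = 1 and psi_j the MA(infinity) weights, this gives
  gamma(k) - sum_i phi_i gamma(k-i) = c_k,
  c_k = sigma^2 * sum_{j=k..q} theta_j psi_{j-k}   (c_k = 0 for k > q),
using gamma(-m) = gamma(m).
Pure AR (q = 0): c_0 = sigma^2 = 3, c_k = 0 for k >= 1.
Equations for k = 0 and k = 1 (AR order 1):
  gamma(0) = phi_1 gamma(1) + c_0
  gamma(1) = phi_1 gamma(0) + c_1
Substituting the second into the first: gamma(0) (1 - phi_1^2) = c_0 + phi_1 c_1, so
  gamma(0) = c_0 / (1 - phi_1^2) = 3 / (1 - (-0.732)^2) = 3 / 0.464176 = 6.463066.
  gamma(1) = phi_1 gamma(0) = (-0.732)(6.463066) = -4.730964.
Therefore gamma(1) = -4.7310 (to 4 decimal places).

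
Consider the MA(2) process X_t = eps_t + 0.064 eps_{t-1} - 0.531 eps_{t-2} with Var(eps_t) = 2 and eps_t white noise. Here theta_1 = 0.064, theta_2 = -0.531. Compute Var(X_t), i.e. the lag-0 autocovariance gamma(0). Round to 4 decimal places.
\gamma(0) = 2.5721

For an MA(q) process X_t = eps_t + sum_i theta_i eps_{t-i} with
Var(eps_t) = sigma^2, the variance is
  gamma(0) = sigma^2 * (1 + sum_i theta_i^2).
  sum_i theta_i^2 = (0.064)^2 + (-0.531)^2 = 0.004096 + 0.281961 = 0.286057.
  gamma(0) = 2 * (1 + 0.286057) = 2 * 1.286057 = 2.572114, which rounds to 2.5721.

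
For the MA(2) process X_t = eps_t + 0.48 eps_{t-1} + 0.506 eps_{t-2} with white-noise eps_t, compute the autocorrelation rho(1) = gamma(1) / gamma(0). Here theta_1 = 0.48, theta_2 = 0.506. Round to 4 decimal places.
\rho(1) = 0.4863

For an MA(q) process with theta_0 = 1, the autocovariance is
  gamma(k) = sigma^2 * sum_{i=0..q-k} theta_i * theta_{i+k},
and rho(k) = gamma(k) / gamma(0). Sigma^2 cancels.
  numerator   = (1)*(0.48) + (0.48)*(0.506) = 0.72288.
  denominator = (1)^2 + (0.48)^2 + (0.506)^2 = 1.486436.
  rho(1) = 0.72288 / 1.486436 = 0.4863.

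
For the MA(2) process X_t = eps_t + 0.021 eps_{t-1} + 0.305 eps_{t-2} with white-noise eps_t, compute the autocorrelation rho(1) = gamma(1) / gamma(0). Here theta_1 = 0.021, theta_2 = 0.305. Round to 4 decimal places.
\rho(1) = 0.0251

For an MA(q) process with theta_0 = 1, the autocovariance is
  gamma(k) = sigma^2 * sum_{i=0..q-k} theta_i * theta_{i+k},
and rho(k) = gamma(k) / gamma(0). Sigma^2 cancels.
  numerator   = (1)*(0.021) + (0.021)*(0.305) = 0.027405.
  denominator = (1)^2 + (0.021)^2 + (0.305)^2 = 1.093466.
  rho(1) = 0.027405 / 1.093466 = 0.0251.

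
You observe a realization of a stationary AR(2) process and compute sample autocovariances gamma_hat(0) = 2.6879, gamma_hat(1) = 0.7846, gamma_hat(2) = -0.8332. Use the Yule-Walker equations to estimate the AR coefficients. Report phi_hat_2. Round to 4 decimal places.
\hat\phi_{2} = -0.4320

The Yule-Walker equations for an AR(p) process read, in matrix form,
  Gamma_p phi = r_p,   with   (Gamma_p)_{ij} = gamma(|i - j|),
                       (r_p)_i = gamma(i),   i,j = 1..p.
Substitute the sample gammas (Toeplitz matrix and right-hand side of size 2):
  Gamma_p = [[2.6879, 0.7846], [0.7846, 2.6879]]
  r_p     = [0.7846, -0.8332]
Written out:
  2.6879 phi_1 + 0.7846 phi_2 = 0.7846
  0.7846 phi_1 + 2.6879 phi_2 = -0.8332
Solve by Cramer's rule:
  det = gamma(0)^2 - gamma(1)^2 = (2.6879)^2 - (0.7846)^2 = 7.22480641 - 0.61559716 = 6.60920925
  phi_hat_1 = [gamma(1) gamma(0) - gamma(1) gamma(2)] / det = [(0.7846)(2.6879) - (0.7846)(-0.8332)] / 6.60920925 = 2.76265506 / 6.60920925 = 0.418
  phi_hat_2 = [gamma(0) gamma(2) - gamma(1)^2] / det = [(2.6879)(-0.8332) - (0.7846)^2] / 6.60920925 = -2.85515544 / 6.60920925 = -0.432
So phi_hat = [0.4180, -0.4320].
Therefore phi_hat_2 = -0.4320.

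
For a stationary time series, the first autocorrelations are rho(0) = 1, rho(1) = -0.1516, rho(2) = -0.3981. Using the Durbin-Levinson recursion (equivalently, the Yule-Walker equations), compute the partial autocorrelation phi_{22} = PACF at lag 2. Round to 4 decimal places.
\phi_{22} = -0.4310

The PACF at lag k is phi_{kk}, the last component of the solution
to the Yule-Walker system G_k phi = r_k where
  (G_k)_{ij} = rho(|i - j|), (r_k)_i = rho(i), i,j = 1..k.
Equivalently, Durbin-Levinson gives phi_{kk} iteratively:
  phi_{11} = rho(1)
  phi_{kk} = [rho(k) - sum_{j=1..k-1} phi_{k-1,j} rho(k-j)]
            / [1 - sum_{j=1..k-1} phi_{k-1,j} rho(j)],
  phi_{k,j} = phi_{k-1,j} - phi_{kk} phi_{k-1,k-j},  j = 1..k-1.
Step k = 1:
  phi_11 = rho(1) = -0.1516.
Step k = 2:
  phi_22 = [rho(2) - phi_11 rho(1)] / [1 - phi_11 rho(1)] = [-0.3981 - (-0.1516)(-0.1516)] / [1 - (-0.1516)(-0.1516)]
         = -0.42108256 / 0.97701744 = -0.431.
Therefore phi_{22} = -0.4310.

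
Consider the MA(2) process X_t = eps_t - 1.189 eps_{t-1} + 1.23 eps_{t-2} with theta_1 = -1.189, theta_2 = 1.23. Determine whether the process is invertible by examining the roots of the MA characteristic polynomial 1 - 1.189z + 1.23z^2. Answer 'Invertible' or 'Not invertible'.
\text{Not invertible}

The MA(q) characteristic polynomial is P(z) = 1 - 1.189z + 1.23z^2.
Invertibility requires all roots to lie outside the unit circle, i.e. |z| > 1 for every root.
Set 1 + (-1.189) z + (1.23) z^2 = 0, i.e. a z^2 + b z + c = 0 with a = 1.23, b = -1.189, c = 1.
Discriminant D = b^2 - 4ac = (-1.189)^2 - 4*(1.23)*1 = 1.413721 - (4.92) = -3.506279.
D < 0, so the roots are the complex-conjugate pair z = (-b +/- i sqrt(-D)) / (2a) = 0.4833 +/- 0.7612i.
For a conjugate pair |z|^2 = z * conj(z) = (product of roots) = c/a = 1/(1.23) = 0.813008, so |z| = sqrt(0.813008) = 0.9017 for both roots.
Moduli of all roots: 0.9017, 0.9017.
All moduli strictly greater than 1? No.
Verdict: Not invertible.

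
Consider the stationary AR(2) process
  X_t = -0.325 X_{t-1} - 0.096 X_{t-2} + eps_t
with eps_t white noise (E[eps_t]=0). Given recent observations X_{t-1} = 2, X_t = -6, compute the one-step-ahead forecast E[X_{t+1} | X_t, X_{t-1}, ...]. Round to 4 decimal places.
E[X_{t+1} \mid \mathcal F_t] = 1.7580

For an AR(p) model X_t = c + sum_i phi_i X_{t-i} + eps_t, the
one-step-ahead conditional mean is
  E[X_{t+1} | X_t, ...] = c + sum_i phi_i X_{t+1-i}.
Substitute known values:
  E[X_{t+1} | ...] = (-0.325) * (-6) + (-0.096) * (2)
                   = 1.7580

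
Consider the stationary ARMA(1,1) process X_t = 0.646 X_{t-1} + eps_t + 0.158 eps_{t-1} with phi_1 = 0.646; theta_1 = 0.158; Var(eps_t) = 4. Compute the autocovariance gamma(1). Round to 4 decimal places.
\gamma(1) = 6.0826

Multiply the model equation by X_{t-k} and take expectations. With theta_0 = psi_0 = 1 and psi_j the MA(infinity) weights, this gives
  gamma(k) - sum_i phi_i gamma(k-i) = c_k,
  c_k = sigma^2 * sum_{j=k..q} theta_j psi_{j-k}   (c_k = 0 for k > q),
using gamma(-m) = gamma(m).
psi-weights needed (psi_j = theta_j + sum_i phi_i psi_{j-i}):
  psi_1 = theta_1 + phi_1 = 0.158 + (0.646) = 0.804
Right-hand sides:
  c_0 = sigma^2 (1 + theta_1 psi_1) = 4 * (1 + (0.158)(0.804)) = 4 * 1.127032 = 4.508128
  c_1 = sigma^2 theta_1 = 4 * (0.158) = 0.632
  c_2 = 0
Equations for k = 0 and k = 1 (AR order 1):
  gamma(0) = phi_1 gamma(1) + c_0
  gamma(1) = phi_1 gamma(0) + c_1
Substituting the second into the first: gamma(0) (1 - phi_1^2) = c_0 + phi_1 c_1, so
  gamma(0) = (c_0 + phi_1 c_1) / (1 - phi_1^2) = (4.508128 + (0.646)(0.632)) / (1 - (0.646)^2) = 4.9164 / 0.582684 = 8.437506.
  gamma(1) = phi_1 gamma(0) + c_1 = (0.646)(8.437506) + (0.632) = 6.082629.
Therefore gamma(1) = 6.0826 (to 4 decimal places).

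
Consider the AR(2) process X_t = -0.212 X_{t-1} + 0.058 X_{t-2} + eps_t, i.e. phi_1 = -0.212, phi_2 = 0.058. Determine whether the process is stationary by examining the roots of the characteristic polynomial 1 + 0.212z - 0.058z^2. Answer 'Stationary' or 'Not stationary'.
\text{Stationary}

The AR(p) characteristic polynomial is P(z) = 1 + 0.212z - 0.058z^2.
Stationarity requires all roots to lie outside the unit circle, i.e. |z| > 1 for every root.
Set 1 + (0.212) z + (-0.058) z^2 = 0, i.e. a z^2 + b z + c = 0 with a = -0.058, b = 0.212, c = 1.
Discriminant D = b^2 - 4ac = (0.212)^2 - 4*(-0.058)*1 = 0.044944 - (-0.232) = 0.276944.
D >= 0, so the roots are real: z = (-b +/- sqrt(D)) / (2a) = (-0.212 +/- 0.526255) / (-0.116).
  z_1 = (-0.212 + 0.526255) / (-0.116) = -2.7091,   |z_1| = 2.7091.
  z_2 = (-0.212 - 0.526255) / (-0.116) = 6.3643,   |z_2| = 6.3643.
Moduli of all roots: 2.7091, 6.3643.
All moduli strictly greater than 1? Yes.
Verdict: Stationary.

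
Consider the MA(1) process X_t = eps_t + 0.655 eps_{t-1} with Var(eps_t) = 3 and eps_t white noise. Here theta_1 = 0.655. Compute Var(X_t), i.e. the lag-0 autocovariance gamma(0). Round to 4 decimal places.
\gamma(0) = 4.2871

For an MA(q) process X_t = eps_t + sum_i theta_i eps_{t-i} with
Var(eps_t) = sigma^2, the variance is
  gamma(0) = sigma^2 * (1 + sum_i theta_i^2).
  sum_i theta_i^2 = (0.655)^2 = 0.429025.
  gamma(0) = 3 * (1 + 0.429025) = 3 * 1.429025 = 4.287075, which rounds to 4.2871.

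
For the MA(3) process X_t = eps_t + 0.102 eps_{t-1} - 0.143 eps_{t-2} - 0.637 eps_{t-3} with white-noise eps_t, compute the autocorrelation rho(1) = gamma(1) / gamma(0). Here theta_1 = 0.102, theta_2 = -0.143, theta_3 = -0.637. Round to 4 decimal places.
\rho(1) = 0.1243

For an MA(q) process with theta_0 = 1, the autocovariance is
  gamma(k) = sigma^2 * sum_{i=0..q-k} theta_i * theta_{i+k},
and rho(k) = gamma(k) / gamma(0). Sigma^2 cancels.
  numerator   = (1)*(0.102) + (0.102)*(-0.143) + (-0.143)*(-0.637) = 0.178505.
  denominator = (1)^2 + (0.102)^2 + (-0.143)^2 + (-0.637)^2 = 1.436622.
  rho(1) = 0.178505 / 1.436622 = 0.1243.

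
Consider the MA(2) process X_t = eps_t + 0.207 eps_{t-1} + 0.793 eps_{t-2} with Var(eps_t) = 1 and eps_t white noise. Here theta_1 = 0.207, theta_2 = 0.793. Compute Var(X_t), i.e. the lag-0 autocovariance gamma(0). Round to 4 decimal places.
\gamma(0) = 1.6717

For an MA(q) process X_t = eps_t + sum_i theta_i eps_{t-i} with
Var(eps_t) = sigma^2, the variance is
  gamma(0) = sigma^2 * (1 + sum_i theta_i^2).
  sum_i theta_i^2 = (0.207)^2 + (0.793)^2 = 0.042849 + 0.628849 = 0.671698.
  gamma(0) = 1 * (1 + 0.671698) = 1 * 1.671698 = 1.671698, which rounds to 1.6717.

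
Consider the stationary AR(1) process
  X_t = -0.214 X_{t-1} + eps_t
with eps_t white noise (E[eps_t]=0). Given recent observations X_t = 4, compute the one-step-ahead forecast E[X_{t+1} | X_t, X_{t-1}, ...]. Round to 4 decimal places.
E[X_{t+1} \mid \mathcal F_t] = -0.8560

For an AR(p) model X_t = c + sum_i phi_i X_{t-i} + eps_t, the
one-step-ahead conditional mean is
  E[X_{t+1} | X_t, ...] = c + sum_i phi_i X_{t+1-i}.
Substitute known values:
  E[X_{t+1} | ...] = (-0.214) * (4)
                   = -0.8560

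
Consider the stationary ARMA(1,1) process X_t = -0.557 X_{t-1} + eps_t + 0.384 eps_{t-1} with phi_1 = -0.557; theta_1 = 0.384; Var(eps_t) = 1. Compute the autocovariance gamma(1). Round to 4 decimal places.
\gamma(1) = -0.1972

Multiply the model equation by X_{t-k} and take expectations. With theta_0 = psi_0 = 1 and psi_j the MA(infinity) weights, this gives
  gamma(k) - sum_i phi_i gamma(k-i) = c_k,
  c_k = sigma^2 * sum_{j=k..q} theta_j psi_{j-k}   (c_k = 0 for k > q),
using gamma(-m) = gamma(m).
psi-weights needed (psi_j = theta_j + sum_i phi_i psi_{j-i}):
  psi_1 = theta_1 + phi_1 = 0.384 + (-0.557) = -0.173
Right-hand sides:
  c_0 = sigma^2 (1 + theta_1 psi_1) = 1 * (1 + (0.384)(-0.173)) = 1 * 0.933568 = 0.933568
  c_1 = sigma^2 theta_1 = 1 * (0.384) = 0.384
  c_2 = 0
Equations for k = 0 and k = 1 (AR order 1):
  gamma(0) = phi_1 gamma(1) + c_0
  gamma(1) = phi_1 gamma(0) + c_1
Substituting the second into the first: gamma(0) (1 - phi_1^2) = c_0 + phi_1 c_1, so
  gamma(0) = (c_0 + phi_1 c_1) / (1 - phi_1^2) = (0.933568 + (-0.557)(0.384)) / (1 - (-0.557)^2) = 0.71968 / 0.689751 = 1.043391.
  gamma(1) = phi_1 gamma(0) + c_1 = (-0.557)(1.043391) + (0.384) = -0.197169.
Therefore gamma(1) = -0.1972 (to 4 decimal places).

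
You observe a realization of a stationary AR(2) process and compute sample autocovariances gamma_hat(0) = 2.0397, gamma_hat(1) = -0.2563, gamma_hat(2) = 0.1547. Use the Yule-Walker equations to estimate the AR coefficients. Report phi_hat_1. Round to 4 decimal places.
\hat\phi_{1} = -0.1180

The Yule-Walker equations for an AR(p) process read, in matrix form,
  Gamma_p phi = r_p,   with   (Gamma_p)_{ij} = gamma(|i - j|),
                       (r_p)_i = gamma(i),   i,j = 1..p.
Substitute the sample gammas (Toeplitz matrix and right-hand side of size 2):
  Gamma_p = [[2.0397, -0.2563], [-0.2563, 2.0397]]
  r_p     = [-0.2563, 0.1547]
Written out:
  2.0397 phi_1 - 0.2563 phi_2 = -0.2563
  -0.2563 phi_1 + 2.0397 phi_2 = 0.1547
Solve by Cramer's rule:
  det = gamma(0)^2 - gamma(1)^2 = (2.0397)^2 - (-0.2563)^2 = 4.16037609 - 0.06568969 = 4.0946864
  phi_hat_1 = [gamma(1) gamma(0) - gamma(1) gamma(2)] / det = [(-0.2563)(2.0397) - (-0.2563)(0.1547)] / 4.0946864 = -0.4831255 / 4.0946864 = -0.118
  phi_hat_2 = [gamma(0) gamma(2) - gamma(1)^2] / det = [(2.0397)(0.1547) - (-0.2563)^2] / 4.0946864 = 0.2498519 / 4.0946864 = 0.061
So phi_hat = [-0.1180, 0.0610].
Therefore phi_hat_1 = -0.1180.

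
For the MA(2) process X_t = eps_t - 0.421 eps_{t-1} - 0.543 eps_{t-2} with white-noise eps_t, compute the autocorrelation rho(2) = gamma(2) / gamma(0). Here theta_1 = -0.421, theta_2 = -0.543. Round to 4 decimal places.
\rho(2) = -0.3689

For an MA(q) process with theta_0 = 1, the autocovariance is
  gamma(k) = sigma^2 * sum_{i=0..q-k} theta_i * theta_{i+k},
and rho(k) = gamma(k) / gamma(0). Sigma^2 cancels.
  numerator   = (1)*(-0.543) = -0.543.
  denominator = (1)^2 + (-0.421)^2 + (-0.543)^2 = 1.47209.
  rho(2) = -0.543 / 1.47209 = -0.3689.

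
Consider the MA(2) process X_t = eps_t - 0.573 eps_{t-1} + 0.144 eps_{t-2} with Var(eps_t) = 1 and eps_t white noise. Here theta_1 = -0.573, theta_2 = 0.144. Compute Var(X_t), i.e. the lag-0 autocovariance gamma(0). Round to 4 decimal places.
\gamma(0) = 1.3491

For an MA(q) process X_t = eps_t + sum_i theta_i eps_{t-i} with
Var(eps_t) = sigma^2, the variance is
  gamma(0) = sigma^2 * (1 + sum_i theta_i^2).
  sum_i theta_i^2 = (-0.573)^2 + (0.144)^2 = 0.328329 + 0.020736 = 0.349065.
  gamma(0) = 1 * (1 + 0.349065) = 1 * 1.349065 = 1.349065, which rounds to 1.3491.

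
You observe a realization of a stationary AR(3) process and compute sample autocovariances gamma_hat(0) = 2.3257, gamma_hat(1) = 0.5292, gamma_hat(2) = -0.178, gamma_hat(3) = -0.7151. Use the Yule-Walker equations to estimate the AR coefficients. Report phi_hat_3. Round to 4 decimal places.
\hat\phi_{3} = -0.2760

The Yule-Walker equations for an AR(p) process read, in matrix form,
  Gamma_p phi = r_p,   with   (Gamma_p)_{ij} = gamma(|i - j|),
                       (r_p)_i = gamma(i),   i,j = 1..p.
Substitute the sample gammas (Toeplitz matrix and right-hand side of size 3):
  Gamma_p = [[2.3257, 0.5292, -0.178], [0.5292, 2.3257, 0.5292], [-0.178, 0.5292, 2.3257]]
  r_p     = [0.5292, -0.178, -0.7151]
Written out (R1..R3):
  (R1) 2.3257 phi_1 + 0.5292 phi_2 - 0.178 phi_3 = 0.5292
  (R2) 0.5292 phi_1 + 2.3257 phi_2 + 0.5292 phi_3 = -0.178
  (R3) -0.178 phi_1 + 0.5292 phi_2 + 2.3257 phi_3 = -0.7151
Gaussian elimination:
  R2 <- R2 - (0.5292/2.3257) R1 = R2 - (0.227544) R1:  2.205284 phi_2 + 0.569703 phi_3 = -0.298416
  R3 <- R3 - (-0.178/2.3257) R1 = R3 - (-0.076536) R1:  0.569703 phi_2 + 2.312077 phi_3 = -0.674597
  R3 <- R3 - (0.569703/2.205284) R2 = R3 - (0.258335) R2:  2.164902 phi_3 = -0.597506
Back-substitution:
  phi_hat_3 = -0.597506 / 2.164902 = -0.275997
  phi_hat_2 = (-0.298416 - (0.569703)(-0.275997)) / 2.205284 = -0.064019
  phi_hat_1 = (0.5292 - (0.5292)(-0.064019) - (-0.178)(-0.275997)) / 2.3257 = 0.220988
So phi_hat = [0.2210, -0.0640, -0.2760].
Therefore phi_hat_3 = -0.2760.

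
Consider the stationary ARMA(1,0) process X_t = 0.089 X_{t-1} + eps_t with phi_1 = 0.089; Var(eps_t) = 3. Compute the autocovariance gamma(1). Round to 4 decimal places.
\gamma(1) = 0.2691

Multiply the model equation by X_{t-k} and take expectations. With theta_0 = psi_0 = 1 and psi_j the MA(infinity) weights, this gives
  gamma(k) - sum_i phi_i gamma(k-i) = c_k,
  c_k = sigma^2 * sum_{j=k..q} theta_j psi_{j-k}   (c_k = 0 for k > q),
using gamma(-m) = gamma(m).
Pure AR (q = 0): c_0 = sigma^2 = 3, c_k = 0 for k >= 1.
Equations for k = 0 and k = 1 (AR order 1):
  gamma(0) = phi_1 gamma(1) + c_0
  gamma(1) = phi_1 gamma(0) + c_1
Substituting the second into the first: gamma(0) (1 - phi_1^2) = c_0 + phi_1 c_1, so
  gamma(0) = c_0 / (1 - phi_1^2) = 3 / (1 - (0.089)^2) = 3 / 0.992079 = 3.023953.
  gamma(1) = phi_1 gamma(0) = (0.089)(3.023953) = 0.269132.
Therefore gamma(1) = 0.2691 (to 4 decimal places).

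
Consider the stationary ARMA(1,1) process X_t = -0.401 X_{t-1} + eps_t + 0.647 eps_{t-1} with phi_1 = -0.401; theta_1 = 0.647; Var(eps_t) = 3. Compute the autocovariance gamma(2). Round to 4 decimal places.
\gamma(2) = -0.2612

Multiply the model equation by X_{t-k} and take expectations. With theta_0 = psi_0 = 1 and psi_j the MA(infinity) weights, this gives
  gamma(k) - sum_i phi_i gamma(k-i) = c_k,
  c_k = sigma^2 * sum_{j=k..q} theta_j psi_{j-k}   (c_k = 0 for k > q),
using gamma(-m) = gamma(m).
psi-weights needed (psi_j = theta_j + sum_i phi_i psi_{j-i}):
  psi_1 = theta_1 + phi_1 = 0.647 + (-0.401) = 0.246
Right-hand sides:
  c_0 = sigma^2 (1 + theta_1 psi_1) = 3 * (1 + (0.647)(0.246)) = 3 * 1.159162 = 3.477486
  c_1 = sigma^2 theta_1 = 3 * (0.647) = 1.941
  c_2 = 0
Equations for k = 0 and k = 1 (AR order 1):
  gamma(0) = phi_1 gamma(1) + c_0
  gamma(1) = phi_1 gamma(0) + c_1
Substituting the second into the first: gamma(0) (1 - phi_1^2) = c_0 + phi_1 c_1, so
  gamma(0) = (c_0 + phi_1 c_1) / (1 - phi_1^2) = (3.477486 + (-0.401)(1.941)) / (1 - (-0.401)^2) = 2.699145 / 0.839199 = 3.216335.
  gamma(1) = phi_1 gamma(0) + c_1 = (-0.401)(3.216335) + (1.941) = 0.65125.
For k = 2 (> q): gamma(2) = phi_1 gamma(1) = (-0.401)(0.65125) = -0.261151.
Therefore gamma(2) = -0.2612 (to 4 decimal places).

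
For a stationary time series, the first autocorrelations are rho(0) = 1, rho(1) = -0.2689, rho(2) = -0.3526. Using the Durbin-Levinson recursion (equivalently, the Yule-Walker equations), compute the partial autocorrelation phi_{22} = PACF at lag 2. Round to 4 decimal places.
\phi_{22} = -0.4580

The PACF at lag k is phi_{kk}, the last component of the solution
to the Yule-Walker system G_k phi = r_k where
  (G_k)_{ij} = rho(|i - j|), (r_k)_i = rho(i), i,j = 1..k.
Equivalently, Durbin-Levinson gives phi_{kk} iteratively:
  phi_{11} = rho(1)
  phi_{kk} = [rho(k) - sum_{j=1..k-1} phi_{k-1,j} rho(k-j)]
            / [1 - sum_{j=1..k-1} phi_{k-1,j} rho(j)],
  phi_{k,j} = phi_{k-1,j} - phi_{kk} phi_{k-1,k-j},  j = 1..k-1.
Step k = 1:
  phi_11 = rho(1) = -0.2689.
Step k = 2:
  phi_22 = [rho(2) - phi_11 rho(1)] / [1 - phi_11 rho(1)] = [-0.3526 - (-0.2689)(-0.2689)] / [1 - (-0.2689)(-0.2689)]
         = -0.42490721 / 0.92769279 = -0.458.
Therefore phi_{22} = -0.4580.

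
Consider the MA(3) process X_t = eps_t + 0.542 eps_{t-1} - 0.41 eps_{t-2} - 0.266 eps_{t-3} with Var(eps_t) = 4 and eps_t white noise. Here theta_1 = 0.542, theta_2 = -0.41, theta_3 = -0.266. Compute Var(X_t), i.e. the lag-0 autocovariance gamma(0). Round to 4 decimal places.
\gamma(0) = 6.1305

For an MA(q) process X_t = eps_t + sum_i theta_i eps_{t-i} with
Var(eps_t) = sigma^2, the variance is
  gamma(0) = sigma^2 * (1 + sum_i theta_i^2).
  sum_i theta_i^2 = (0.542)^2 + (-0.41)^2 + (-0.266)^2 = 0.293764 + 0.1681 + 0.070756 = 0.53262.
  gamma(0) = 4 * (1 + 0.53262) = 4 * 1.53262 = 6.13048, which rounds to 6.1305.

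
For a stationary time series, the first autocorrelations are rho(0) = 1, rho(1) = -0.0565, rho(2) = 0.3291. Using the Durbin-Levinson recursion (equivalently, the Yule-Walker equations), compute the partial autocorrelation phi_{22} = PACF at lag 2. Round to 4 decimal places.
\phi_{22} = 0.3270

The PACF at lag k is phi_{kk}, the last component of the solution
to the Yule-Walker system G_k phi = r_k where
  (G_k)_{ij} = rho(|i - j|), (r_k)_i = rho(i), i,j = 1..k.
Equivalently, Durbin-Levinson gives phi_{kk} iteratively:
  phi_{11} = rho(1)
  phi_{kk} = [rho(k) - sum_{j=1..k-1} phi_{k-1,j} rho(k-j)]
            / [1 - sum_{j=1..k-1} phi_{k-1,j} rho(j)],
  phi_{k,j} = phi_{k-1,j} - phi_{kk} phi_{k-1,k-j},  j = 1..k-1.
Step k = 1:
  phi_11 = rho(1) = -0.0565.
Step k = 2:
  phi_22 = [rho(2) - phi_11 rho(1)] / [1 - phi_11 rho(1)] = [0.3291 - (-0.0565)(-0.0565)] / [1 - (-0.0565)(-0.0565)]
         = 0.32590775 / 0.99680775 = 0.327.
Therefore phi_{22} = 0.3270.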